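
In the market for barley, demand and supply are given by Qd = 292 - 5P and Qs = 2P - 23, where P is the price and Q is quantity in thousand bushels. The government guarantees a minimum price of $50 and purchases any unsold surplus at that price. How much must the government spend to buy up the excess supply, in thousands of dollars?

1750

Without the control the market clears where 292 - 5P = 2P - 23, i.e. P* = 45 and Q* = 67.
Because the floor (50) lies above the market-clearing price, it is binding.
At P = 50: Qd = 292 - 5·50 = 42 and Qs = 2·50 - 23 = 77.
Surplus = Qs - Qd = 35.
Government expenditure = surplus × support price = 35 × 50 = 1750.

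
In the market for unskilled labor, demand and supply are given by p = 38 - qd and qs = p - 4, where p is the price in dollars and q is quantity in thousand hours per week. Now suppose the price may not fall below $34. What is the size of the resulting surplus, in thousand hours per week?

26

Rearranging demand gives qd = 38 - p. Setting quantity demanded equal to quantity supplied, 38 - p = p - 4, gives p* = 21 and q* = 17.
Because the floor (34) lies above the market-clearing price, it is binding.
At p = 34: qd = 38 - 34 = 4 and qs = 34 - 4 = 30.
Surplus = qs - qd = 30 - 4 = 26.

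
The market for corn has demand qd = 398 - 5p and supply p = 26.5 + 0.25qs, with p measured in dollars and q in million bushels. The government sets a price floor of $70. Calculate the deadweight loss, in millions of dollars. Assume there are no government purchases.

1102.5

Rearranging supply gives qs = 4p - 106. Equilibrium: 398 - 5p = 4p - 106, so 504 = 9p and p* = 56, q* = 118.
The floor of 70 is above the equilibrium price 56, so it binds.
At p = 70: qd = 398 - 5·70 = 48 and qs = 4·70 - 106 = 174.
Quantity traded falls to 48. At q = 48 the demand price is (398 - 48)/5 = 70 and the supply price is (106 + 48)/4 = 38.5.
Deadweight loss = ½ · (70 - 38.5) · (118 - 48) = ½ · 31.5 · 70 = 1102.5.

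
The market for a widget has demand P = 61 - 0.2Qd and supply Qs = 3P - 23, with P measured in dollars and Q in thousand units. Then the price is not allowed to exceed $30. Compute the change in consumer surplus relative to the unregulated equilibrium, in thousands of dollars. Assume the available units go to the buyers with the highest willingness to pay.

628.1

Rearranging demand gives Qd = 305 - 5P. Setting quantity demanded equal to quantity supplied, 305 - 5P = 3P - 23, gives P* = 41 and Q* = 100.
Because the ceiling (30) lies below the market-clearing price, it is binding.
At P = 30: Qd = 305 - 5·30 = 155 and Qs = 3·30 - 23 = 67.
Consumer surplus without the control is ½ · (61 - 41) · 100 = 1000.
With the ceiling, 67 units are sold at 30 (assume they go to the highest-value buyers). The demand price at Q = 67 is 47.6, so CS = ½ · [(61 - 30) + (47.6 - 30)] · 67 = 1628.1.
Change in consumer surplus = 1628.1 - 1000 = 628.1.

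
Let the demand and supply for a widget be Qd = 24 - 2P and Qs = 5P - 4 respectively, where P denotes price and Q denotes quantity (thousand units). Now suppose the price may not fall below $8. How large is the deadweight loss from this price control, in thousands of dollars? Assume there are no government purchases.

Setting quantity demanded equal to quantity supplied, 24 - 2P = 5P - 4, gives P* = 4 and Q* = 16.
Because the floor (8) lies above the market-clearing price, it is binding.
At P = 8: Qd = 24 - 2·8 = 8 and Qs = 5·8 - 4 = 36.
Quantity traded falls to 8. At Q = 8 the demand price is (24 - 8)/2 = 8 and the supply price is (4 + 8)/5 = 2.4.
Deadweight loss = ½ · (8 - 2.4) · (16 - 8) = ½ · 5.6 · 8 = 22.4.

22.4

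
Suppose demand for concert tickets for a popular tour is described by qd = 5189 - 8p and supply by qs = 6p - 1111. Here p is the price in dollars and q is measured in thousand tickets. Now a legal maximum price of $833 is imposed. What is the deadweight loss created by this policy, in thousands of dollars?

0

In a free market, 5189 - 8p = 6p - 1111 gives the equilibrium p* = 450, q* = 1589.
The ceiling of 833 is above the equilibrium price 450, so it is not binding; the market clears at p* = 450, q* = 1589.
Since the control does not bind, no trades are prevented and deadweight loss is zero.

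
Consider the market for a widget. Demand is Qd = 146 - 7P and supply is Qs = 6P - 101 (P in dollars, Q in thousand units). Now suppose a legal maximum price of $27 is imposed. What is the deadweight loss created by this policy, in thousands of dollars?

0

In a free market, 146 - 7P = 6P - 101 gives the equilibrium P* = 19, Q* = 13.
The ceiling of 27 is above the equilibrium price 19, so it is not binding; the market clears at P* = 19, Q* = 13.
Since the control does not bind, no trades are prevented and deadweight loss is zero.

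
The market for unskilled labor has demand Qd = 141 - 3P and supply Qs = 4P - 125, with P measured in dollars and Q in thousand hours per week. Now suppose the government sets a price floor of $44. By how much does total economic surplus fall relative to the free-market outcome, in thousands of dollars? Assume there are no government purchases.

94.5

Equilibrium: 141 - 3P = 4P - 125, so 266 = 7P and P* = 38, Q* = 27.
Because the floor (44) lies above the market-clearing price, it is binding.
At P = 44: Qd = 141 - 3·44 = 9 and Qs = 4·44 - 125 = 51.
Quantity traded falls to 9. At Q = 9 the demand price is (141 - 9)/3 = 44 and the supply price is (125 + 9)/4 = 33.5.
Deadweight loss = ½ · (44 - 33.5) · (27 - 9) = ½ · 10.5 · 18 = 94.5.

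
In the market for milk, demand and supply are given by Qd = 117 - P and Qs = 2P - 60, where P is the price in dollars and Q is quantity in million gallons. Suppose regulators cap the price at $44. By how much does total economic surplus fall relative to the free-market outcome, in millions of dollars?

In a free market, 117 - P = 2P - 60 gives the equilibrium P* = 59, Q* = 58.
Since 44 < 59, the ceiling is binding.
At P = 44: Qd = 117 - 44 = 73 and Qs = 2·44 - 60 = 28.
Quantity traded falls to 28. At Q = 28 the demand price is 117 - 28 = 89 and the supply price is (60 + 28)/2 = 44.
Deadweight loss = ½ · (89 - 44) · (58 - 28) = ½ · 45 · 30 = 675.

675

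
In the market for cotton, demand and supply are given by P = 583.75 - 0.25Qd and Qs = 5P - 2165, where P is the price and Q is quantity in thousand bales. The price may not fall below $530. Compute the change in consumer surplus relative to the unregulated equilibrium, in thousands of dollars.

Rearranging demand gives Qd = 2335 - 4P. Setting quantity demanded equal to quantity supplied, 2335 - 4P = 5P - 2165, gives P* = 500 and Q* = 335.
The floor of 530 is above the equilibrium price 500, so it binds.
At P = 530: Qd = 2335 - 4·530 = 215 and Qs = 5·530 - 2165 = 485.
Consumer surplus without the control is ½ · (583.75 - 500) · 335 = 14028.125.
With the floor, consumers buy 215 units at 530, so CS = ½ · (583.75 - 530) · 215 = 5778.125.
Change in consumer surplus = 5778.125 - 14028.125 = -8250.

-8250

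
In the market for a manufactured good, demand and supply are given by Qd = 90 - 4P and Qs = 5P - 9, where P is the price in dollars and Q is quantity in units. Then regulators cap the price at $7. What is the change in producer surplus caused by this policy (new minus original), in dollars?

Without the control the market clears where 90 - 4P = 5P - 9, i.e. P* = 11 and Q* = 46.
The ceiling of 7 is below the equilibrium price 11, so it binds.
At P = 7: Qd = 90 - 4·7 = 62 and Qs = 5·7 - 9 = 26.
Producer surplus without the control is ½ · (11 - 1.8) · 46 = 211.6.
With the ceiling, producers sell 26 units at 7, so PS = ½ · (7 - 1.8) · 26 = 67.6.
Change in producer surplus = 67.6 - 211.6 = -144.

-144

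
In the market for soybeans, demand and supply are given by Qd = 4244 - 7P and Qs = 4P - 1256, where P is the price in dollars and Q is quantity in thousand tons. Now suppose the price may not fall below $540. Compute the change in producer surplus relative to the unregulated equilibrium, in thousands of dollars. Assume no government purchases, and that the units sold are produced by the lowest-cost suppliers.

Setting quantity demanded equal to quantity supplied, 4244 - 7P = 4P - 1256, gives P* = 500 and Q* = 744.
Because the floor (540) lies above the market-clearing price, it is binding.
At P = 540: Qd = 4244 - 7·540 = 464 and Qs = 4·540 - 1256 = 904.
Producer surplus without the control is ½ · (500 - 314) · 744 = 69192.
With the floor, 464 units are sold at 540. The supply price at Q = 464 is 430, so PS = ½ · [(540 - 314) + (540 - 430)] · 464 = 77952.
Change in producer surplus = 77952 - 69192 = 8760.

8760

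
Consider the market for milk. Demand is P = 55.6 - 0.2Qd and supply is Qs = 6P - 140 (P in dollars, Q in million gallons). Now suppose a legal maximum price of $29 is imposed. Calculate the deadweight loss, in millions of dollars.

534.6

Rearranging demand gives Qd = 278 - 5P. Setting quantity demanded equal to quantity supplied, 278 - 5P = 6P - 140, gives P* = 38 and Q* = 88.
Since 29 < 38, the ceiling is binding.
At P = 29: Qd = 278 - 5·29 = 133 and Qs = 6·29 - 140 = 34.
Quantity traded falls to 34. At Q = 34 the demand price is (278 - 34)/5 = 48.8 and the supply price is (140 + 34)/6 = 29.
Deadweight loss = ½ · (48.8 - 29) · (88 - 34) = ½ · 19.8 · 54 = 534.6.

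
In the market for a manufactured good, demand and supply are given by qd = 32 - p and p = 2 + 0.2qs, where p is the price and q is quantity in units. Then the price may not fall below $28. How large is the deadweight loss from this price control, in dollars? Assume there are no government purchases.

Rearranging supply gives qs = 5p - 10. Setting quantity demanded equal to quantity supplied, 32 - p = 5p - 10, gives p* = 7 and q* = 25.
Because the floor (28) lies above the market-clearing price, it is binding.
At p = 28: qd = 32 - 28 = 4 and qs = 5·28 - 10 = 130.
Quantity traded falls to 4. At q = 4 the demand price is 32 - 4 = 28 and the supply price is (10 + 4)/5 = 2.8.
Deadweight loss = ½ · (28 - 2.8) · (25 - 4) = ½ · 25.2 · 21 = 264.6.

264.6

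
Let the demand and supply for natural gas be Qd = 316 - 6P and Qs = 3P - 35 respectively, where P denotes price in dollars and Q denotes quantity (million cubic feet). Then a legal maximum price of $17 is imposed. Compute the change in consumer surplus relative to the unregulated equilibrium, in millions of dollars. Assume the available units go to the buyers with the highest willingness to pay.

Setting quantity demanded equal to quantity supplied, 316 - 6P = 3P - 35, gives P* = 39 and Q* = 82.
Since 17 < 39, the ceiling is binding.
At P = 17: Qd = 316 - 6·17 = 214 and Qs = 3·17 - 35 = 16.
Consumer surplus without the control is ½ · (158/3 - 39) · 82 = 1681/3.
With the ceiling, 16 units are sold at 17 (assume they go to the highest-value buyers). The demand price at Q = 16 is 50, so CS = ½ · [(158/3 - 17) + (50 - 17)] · 16 = 1648/3.
Change in consumer surplus = 1648/3 - 1681/3 = -11.

-11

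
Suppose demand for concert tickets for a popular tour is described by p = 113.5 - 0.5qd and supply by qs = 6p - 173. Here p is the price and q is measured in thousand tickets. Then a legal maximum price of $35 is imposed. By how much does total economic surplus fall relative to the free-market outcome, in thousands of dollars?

2700

Rearranging demand gives qd = 227 - 2p. In a free market, 227 - 2p = 6p - 173 gives the equilibrium p* = 50, q* = 127.
Because the ceiling (35) lies below the market-clearing price, it is binding.
At p = 35: qd = 227 - 2·35 = 157 and qs = 6·35 - 173 = 37.
Quantity traded falls to 37. At q = 37 the demand price is (227 - 37)/2 = 95 and the supply price is (173 + 37)/6 = 35.
Deadweight loss = ½ · (95 - 35) · (127 - 37) = ½ · 60 · 90 = 2700.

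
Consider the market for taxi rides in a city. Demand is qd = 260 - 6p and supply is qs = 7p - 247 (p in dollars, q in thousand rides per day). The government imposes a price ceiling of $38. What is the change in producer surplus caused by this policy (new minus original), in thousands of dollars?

-22.5

Equilibrium: 260 - 6p = 7p - 247, so 507 = 13p and p* = 39, q* = 26.
Because the ceiling (38) lies below the market-clearing price, it is binding.
At p = 38: qd = 260 - 6·38 = 32 and qs = 7·38 - 247 = 19.
Producer surplus without the control is ½ · (39 - 247/7) · 26 = 338/7.
With the ceiling, producers sell 19 units at 38, so PS = ½ · (38 - 247/7) · 19 = 361/14.
Change in producer surplus = 361/14 - 338/7 = -22.5.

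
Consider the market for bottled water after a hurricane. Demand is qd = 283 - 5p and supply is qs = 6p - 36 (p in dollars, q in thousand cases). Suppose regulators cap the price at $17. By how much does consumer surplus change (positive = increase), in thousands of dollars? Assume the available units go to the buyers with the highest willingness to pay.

273.6

In a free market, 283 - 5p = 6p - 36 gives the equilibrium p* = 29, q* = 138.
Since 17 < 29, the ceiling is binding.
At p = 17: qd = 283 - 5·17 = 198 and qs = 6·17 - 36 = 66.
Consumer surplus without the control is ½ · (56.6 - 29) · 138 = 1904.4.
With the ceiling, 66 units are sold at 17 (assume they go to the highest-value buyers). The demand price at q = 66 is 43.4, so CS = ½ · [(56.6 - 17) + (43.4 - 17)] · 66 = 2178.
Change in consumer surplus = 2178 - 1904.4 = 273.6.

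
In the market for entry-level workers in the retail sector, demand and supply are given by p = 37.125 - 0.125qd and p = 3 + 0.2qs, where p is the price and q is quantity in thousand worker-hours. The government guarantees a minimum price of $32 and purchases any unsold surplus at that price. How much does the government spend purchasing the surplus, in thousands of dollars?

Rearranging demand gives qd = 297 - 8p; rearranging supply gives qs = 5p - 15. Setting quantity demanded equal to quantity supplied, 297 - 8p = 5p - 15, gives p* = 24 and q* = 105.
Because the floor (32) lies above the market-clearing price, it is binding.
At p = 32: qd = 297 - 8·32 = 41 and qs = 5·32 - 15 = 145.
Surplus = qs - qd = 104.
Government expenditure = surplus × support price = 104 × 32 = 3328.

3328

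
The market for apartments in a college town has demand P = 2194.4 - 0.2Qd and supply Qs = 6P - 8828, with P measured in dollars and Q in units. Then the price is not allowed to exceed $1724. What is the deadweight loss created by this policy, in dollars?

38121.6

Rearranging demand gives Qd = 10972 - 5P. Setting quantity demanded equal to quantity supplied, 10972 - 5P = 6P - 8828, gives P* = 1800 and Q* = 1972.
Because the ceiling (1724) lies below the market-clearing price, it is binding.
At P = 1724: Qd = 10972 - 5·1724 = 2352 and Qs = 6·1724 - 8828 = 1516.
Quantity traded falls to 1516. At Q = 1516 the demand price is (10972 - 1516)/5 = 1891.2 and the supply price is (8828 + 1516)/6 = 1724.
Deadweight loss = ½ · (1891.2 - 1724) · (1972 - 1516) = ½ · 167.2 · 456 = 38121.6.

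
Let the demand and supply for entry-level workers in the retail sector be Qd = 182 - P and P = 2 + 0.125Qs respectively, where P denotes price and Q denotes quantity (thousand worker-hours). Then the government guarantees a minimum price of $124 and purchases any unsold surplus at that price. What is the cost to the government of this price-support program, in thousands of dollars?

113832

Rearranging supply gives Qs = 8P - 16. Setting quantity demanded equal to quantity supplied, 182 - P = 8P - 16, gives P* = 22 and Q* = 160.
Because the floor (124) lies above the market-clearing price, it is binding.
At P = 124: Qd = 182 - 124 = 58 and Qs = 8·124 - 16 = 976.
Surplus = Qs - Qd = 918.
Government expenditure = surplus × support price = 918 × 124 = 113832.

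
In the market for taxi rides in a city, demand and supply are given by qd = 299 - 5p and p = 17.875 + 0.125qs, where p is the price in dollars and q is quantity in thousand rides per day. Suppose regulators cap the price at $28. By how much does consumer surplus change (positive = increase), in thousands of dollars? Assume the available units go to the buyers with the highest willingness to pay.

Rearranging supply gives qs = 8p - 143. Equilibrium: 299 - 5p = 8p - 143, so 442 = 13p and p* = 34, q* = 129.
Since 28 < 34, the ceiling is binding.
At p = 28: qd = 299 - 5·28 = 159 and qs = 8·28 - 143 = 81.
Consumer surplus without the control is ½ · (59.8 - 34) · 129 = 1664.1.
With the ceiling, 81 units are sold at 28 (assume they go to the highest-value buyers). The demand price at q = 81 is 43.6, so CS = ½ · [(59.8 - 28) + (43.6 - 28)] · 81 = 1919.7.
Change in consumer surplus = 1919.7 - 1664.1 = 255.6.

255.6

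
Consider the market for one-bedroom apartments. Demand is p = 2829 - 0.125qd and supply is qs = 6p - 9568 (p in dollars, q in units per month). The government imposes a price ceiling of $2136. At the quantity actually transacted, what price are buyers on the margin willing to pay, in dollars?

2423

Rearranging demand gives qd = 22632 - 8p. Without the control the market clears where 22632 - 8p = 6p - 9568, i.e. p* = 2300 and q* = 4232.
Since 2136 < 2300, the ceiling is binding.
At p = 2136: qd = 22632 - 8·2136 = 5544 and qs = 6·2136 - 9568 = 3248.
Only 3248 units reach the market. On the demand curve, the marginal buyer's willingness to pay at q = 3248 is (22632 - 3248)/8 = 2423.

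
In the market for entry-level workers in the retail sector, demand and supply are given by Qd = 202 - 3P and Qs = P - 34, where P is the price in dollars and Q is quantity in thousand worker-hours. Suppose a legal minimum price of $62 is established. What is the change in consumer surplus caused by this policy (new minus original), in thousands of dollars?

-61.5

In a free market, 202 - 3P = P - 34 gives the equilibrium P* = 59, Q* = 25.
Because the floor (62) lies above the market-clearing price, it is binding.
At P = 62: Qd = 202 - 3·62 = 16 and Qs = 62 - 34 = 28.
Consumer surplus without the control is ½ · (202/3 - 59) · 25 = 625/6.
With the floor, consumers buy 16 units at 62, so CS = ½ · (202/3 - 62) · 16 = 128/3.
Change in consumer surplus = 128/3 - 625/6 = -61.5.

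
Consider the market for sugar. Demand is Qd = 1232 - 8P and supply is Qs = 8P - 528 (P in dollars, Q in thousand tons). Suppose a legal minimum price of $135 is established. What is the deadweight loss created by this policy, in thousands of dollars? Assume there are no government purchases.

Setting quantity demanded equal to quantity supplied, 1232 - 8P = 8P - 528, gives P* = 110 and Q* = 352.
The floor of 135 is above the equilibrium price 110, so it binds.
At P = 135: Qd = 1232 - 8·135 = 152 and Qs = 8·135 - 528 = 552.
Quantity traded falls to 152. At Q = 152 the demand price is (1232 - 152)/8 = 135 and the supply price is (528 + 152)/8 = 85.
Deadweight loss = ½ · (135 - 85) · (352 - 152) = ½ · 50 · 200 = 5000.

5000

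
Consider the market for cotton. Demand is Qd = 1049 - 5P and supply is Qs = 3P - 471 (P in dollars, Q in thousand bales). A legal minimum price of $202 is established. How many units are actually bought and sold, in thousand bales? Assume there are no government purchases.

Setting quantity demanded equal to quantity supplied, 1049 - 5P = 3P - 471, gives P* = 190 and Q* = 99.
Because the floor (202) lies above the market-clearing price, it is binding.
At P = 202: Qd = 1049 - 5·202 = 39 and Qs = 3·202 - 471 = 135.
The quantity actually transacted is the short side, demand: 39.

39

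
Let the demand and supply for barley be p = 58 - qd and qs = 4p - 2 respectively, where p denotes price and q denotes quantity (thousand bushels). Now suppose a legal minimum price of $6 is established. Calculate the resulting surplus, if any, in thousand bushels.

0

Rearranging demand gives qd = 58 - p. Equilibrium: 58 - p = 4p - 2, so 60 = 5p and p* = 12, q* = 46.
The floor of 6 is below the equilibrium price 12, so it is not binding; the market clears at p* = 12, q* = 46.
Since the control does not bind, there is no surplus.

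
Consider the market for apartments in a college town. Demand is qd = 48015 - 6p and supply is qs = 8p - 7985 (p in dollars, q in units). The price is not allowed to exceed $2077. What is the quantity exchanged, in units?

8631

Without the control the market clears where 48015 - 6p = 8p - 7985, i.e. p* = 4000 and q* = 24015.
Because the ceiling (2077) lies below the market-clearing price, it is binding.
At p = 2077: qd = 48015 - 6·2077 = 35553 and qs = 8·2077 - 7985 = 8631.
The quantity actually transacted is the short side, supply: 8631.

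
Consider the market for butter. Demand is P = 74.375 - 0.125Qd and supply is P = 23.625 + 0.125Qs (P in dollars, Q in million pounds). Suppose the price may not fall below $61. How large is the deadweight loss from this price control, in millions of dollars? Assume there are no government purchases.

Rearranging demand gives Qd = 595 - 8P; rearranging supply gives Qs = 8P - 189. Without the control the market clears where 595 - 8P = 8P - 189, i.e. P* = 49 and Q* = 203.
Since 61 > 49, the floor is binding.
At P = 61: Qd = 595 - 8·61 = 107 and Qs = 8·61 - 189 = 299.
Quantity traded falls to 107. At Q = 107 the demand price is (595 - 107)/8 = 61 and the supply price is (189 + 107)/8 = 37.
Deadweight loss = ½ · (61 - 37) · (203 - 107) = ½ · 24 · 96 = 1152.

1152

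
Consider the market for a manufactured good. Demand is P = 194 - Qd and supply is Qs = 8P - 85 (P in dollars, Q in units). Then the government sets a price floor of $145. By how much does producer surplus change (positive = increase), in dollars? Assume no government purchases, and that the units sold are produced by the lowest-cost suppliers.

Rearranging demand gives Qd = 194 - P. Setting quantity demanded equal to quantity supplied, 194 - P = 8P - 85, gives P* = 31 and Q* = 163.
The floor of 145 is above the equilibrium price 31, so it binds.
At P = 145: Qd = 194 - 145 = 49 and Qs = 8·145 - 85 = 1075.
Producer surplus without the control is ½ · (31 - 10.625) · 163 = 1660.5625.
With the floor, 49 units are sold at 145. The supply price at Q = 49 is 16.75, so PS = ½ · [(145 - 10.625) + (145 - 16.75)] · 49 = 6434.3125.
Change in producer surplus = 6434.3125 - 1660.5625 = 4773.75.

4773.75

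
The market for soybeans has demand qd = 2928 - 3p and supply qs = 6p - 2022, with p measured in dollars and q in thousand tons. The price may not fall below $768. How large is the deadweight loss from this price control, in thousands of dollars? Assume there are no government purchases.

106929

Without the control the market clears where 2928 - 3p = 6p - 2022, i.e. p* = 550 and q* = 1278.
Because the floor (768) lies above the market-clearing price, it is binding.
At p = 768: qd = 2928 - 3·768 = 624 and qs = 6·768 - 2022 = 2586.
Quantity traded falls to 624. At q = 624 the demand price is (2928 - 624)/3 = 768 and the supply price is (2022 + 624)/6 = 441.
Deadweight loss = ½ · (768 - 441) · (1278 - 624) = ½ · 327 · 654 = 106929.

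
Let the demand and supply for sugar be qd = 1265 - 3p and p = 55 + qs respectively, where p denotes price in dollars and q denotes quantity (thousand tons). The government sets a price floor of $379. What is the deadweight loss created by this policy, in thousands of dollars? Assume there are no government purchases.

Rearranging supply gives qs = p - 55. In a free market, 1265 - 3p = p - 55 gives the equilibrium p* = 330, q* = 275.
The floor of 379 is above the equilibrium price 330, so it binds.
At p = 379: qd = 1265 - 3·379 = 128 and qs = 379 - 55 = 324.
Quantity traded falls to 128. At q = 128 the demand price is (1265 - 128)/3 = 379 and the supply price is 55 + 128 = 183.
Deadweight loss = ½ · (379 - 183) · (275 - 128) = ½ · 196 · 147 = 14406.

14406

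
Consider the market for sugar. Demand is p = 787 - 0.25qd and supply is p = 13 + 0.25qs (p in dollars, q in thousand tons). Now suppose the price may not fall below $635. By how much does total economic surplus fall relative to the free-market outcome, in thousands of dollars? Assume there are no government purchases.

Rearranging demand gives qd = 3148 - 4p; rearranging supply gives qs = 4p - 52. Equilibrium: 3148 - 4p = 4p - 52, so 3200 = 8p and p* = 400, q* = 1548.
Since 635 > 400, the floor is binding.
At p = 635: qd = 3148 - 4·635 = 608 and qs = 4·635 - 52 = 2488.
Quantity traded falls to 608. At q = 608 the demand price is (3148 - 608)/4 = 635 and the supply price is (52 + 608)/4 = 165.
Deadweight loss = ½ · (635 - 165) · (1548 - 608) = ½ · 470 · 940 = 220900.

220900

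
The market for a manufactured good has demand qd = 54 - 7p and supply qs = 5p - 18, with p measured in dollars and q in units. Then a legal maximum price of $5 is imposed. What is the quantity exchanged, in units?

Equilibrium: 54 - 7p = 5p - 18, so 72 = 12p and p* = 6, q* = 12.
Since 5 < 6, the ceiling is binding.
At p = 5: qd = 54 - 7·5 = 19 and qs = 5·5 - 18 = 7.
The quantity actually transacted is the short side, supply: 7.

7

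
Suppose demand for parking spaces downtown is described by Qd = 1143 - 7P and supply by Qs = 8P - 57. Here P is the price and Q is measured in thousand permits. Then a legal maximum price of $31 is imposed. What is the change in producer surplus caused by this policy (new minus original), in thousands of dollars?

In a free market, 1143 - 7P = 8P - 57 gives the equilibrium P* = 80, Q* = 583.
Since 31 < 80, the ceiling is binding.
At P = 31: Qd = 1143 - 7·31 = 926 and Qs = 8·31 - 57 = 191.
Producer surplus without the control is ½ · (80 - 7.125) · 583 = 21243.0625.
With the ceiling, producers sell 191 units at 31, so PS = ½ · (31 - 7.125) · 191 = 2280.0625.
Change in producer surplus = 2280.0625 - 21243.0625 = -18963.

-18963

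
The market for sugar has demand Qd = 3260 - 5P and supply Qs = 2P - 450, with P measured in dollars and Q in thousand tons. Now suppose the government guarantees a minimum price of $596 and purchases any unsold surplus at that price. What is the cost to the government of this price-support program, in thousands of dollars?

Equilibrium: 3260 - 5P = 2P - 450, so 3710 = 7P and P* = 530, Q* = 610.
Because the floor (596) lies above the market-clearing price, it is binding.
At P = 596: Qd = 3260 - 5·596 = 280 and Qs = 2·596 - 450 = 742.
Surplus = Qs - Qd = 462.
Government expenditure = surplus × support price = 462 × 596 = 275352.

275352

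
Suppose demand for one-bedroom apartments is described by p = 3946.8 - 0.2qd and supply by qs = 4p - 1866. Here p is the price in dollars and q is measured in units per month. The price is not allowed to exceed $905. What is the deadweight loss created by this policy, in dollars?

8046090

Rearranging demand gives qd = 19734 - 5p. In a free market, 19734 - 5p = 4p - 1866 gives the equilibrium p* = 2400, q* = 7734.
The ceiling of 905 is below the equilibrium price 2400, so it binds.
At p = 905: qd = 19734 - 5·905 = 15209 and qs = 4·905 - 1866 = 1754.
Quantity traded falls to 1754. At q = 1754 the demand price is (19734 - 1754)/5 = 3596 and the supply price is (1866 + 1754)/4 = 905.
Deadweight loss = ½ · (3596 - 905) · (7734 - 1754) = ½ · 2691 · 5980 = 8046090.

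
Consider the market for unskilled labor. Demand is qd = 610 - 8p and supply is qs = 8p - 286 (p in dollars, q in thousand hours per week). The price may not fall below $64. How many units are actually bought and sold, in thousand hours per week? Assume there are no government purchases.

98

Without the control the market clears where 610 - 8p = 8p - 286, i.e. p* = 56 and q* = 162.
Since 64 > 56, the floor is binding.
At p = 64: qd = 610 - 8·64 = 98 and qs = 8·64 - 286 = 226.
The quantity actually transacted is the short side, demand: 98.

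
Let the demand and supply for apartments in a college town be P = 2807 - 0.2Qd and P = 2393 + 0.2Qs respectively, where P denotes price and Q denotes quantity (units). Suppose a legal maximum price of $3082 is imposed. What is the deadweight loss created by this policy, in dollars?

0

Rearranging demand gives Qd = 14035 - 5P; rearranging supply gives Qs = 5P - 11965. Setting quantity demanded equal to quantity supplied, 14035 - 5P = 5P - 11965, gives P* = 2600 and Q* = 1035.
The ceiling of 3082 is above the equilibrium price 2600, so it is not binding; the market clears at P* = 2600, Q* = 1035.
Since the control does not bind, no trades are prevented and deadweight loss is zero.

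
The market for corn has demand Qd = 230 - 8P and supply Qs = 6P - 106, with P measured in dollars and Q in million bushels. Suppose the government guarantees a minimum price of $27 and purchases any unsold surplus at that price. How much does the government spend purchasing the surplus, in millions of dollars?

Setting quantity demanded equal to quantity supplied, 230 - 8P = 6P - 106, gives P* = 24 and Q* = 38.
Because the floor (27) lies above the market-clearing price, it is binding.
At P = 27: Qd = 230 - 8·27 = 14 and Qs = 6·27 - 106 = 56.
Surplus = Qs - Qd = 42.
Government expenditure = surplus × support price = 42 × 27 = 1134.

1134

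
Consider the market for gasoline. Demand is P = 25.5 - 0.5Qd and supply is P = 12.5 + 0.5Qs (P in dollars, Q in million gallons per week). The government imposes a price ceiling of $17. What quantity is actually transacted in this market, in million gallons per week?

9

Rearranging demand gives Qd = 51 - 2P; rearranging supply gives Qs = 2P - 25. Setting quantity demanded equal to quantity supplied, 51 - 2P = 2P - 25, gives P* = 19 and Q* = 13.
Since 17 < 19, the ceiling is binding.
At P = 17: Qd = 51 - 2·17 = 17 and Qs = 2·17 - 25 = 9.
The quantity actually transacted is the short side, supply: 9.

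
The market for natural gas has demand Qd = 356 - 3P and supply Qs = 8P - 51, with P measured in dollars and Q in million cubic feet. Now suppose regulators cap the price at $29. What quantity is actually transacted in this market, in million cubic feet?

181

Setting quantity demanded equal to quantity supplied, 356 - 3P = 8P - 51, gives P* = 37 and Q* = 245.
Since 29 < 37, the ceiling is binding.
At P = 29: Qd = 356 - 3·29 = 269 and Qs = 8·29 - 51 = 181.
The quantity actually transacted is the short side, supply: 181.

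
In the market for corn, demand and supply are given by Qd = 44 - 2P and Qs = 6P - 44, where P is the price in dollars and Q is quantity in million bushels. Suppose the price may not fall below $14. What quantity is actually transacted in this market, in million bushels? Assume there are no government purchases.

16

Equilibrium: 44 - 2P = 6P - 44, so 88 = 8P and P* = 11, Q* = 22.
Since 14 > 11, the floor is binding.
At P = 14: Qd = 44 - 2·14 = 16 and Qs = 6·14 - 44 = 40.
The quantity actually transacted is the short side, demand: 16.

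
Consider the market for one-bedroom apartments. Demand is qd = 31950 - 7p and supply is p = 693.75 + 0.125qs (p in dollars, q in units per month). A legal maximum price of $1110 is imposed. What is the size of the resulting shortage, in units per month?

20850

Rearranging supply gives qs = 8p - 5550. Without the control the market clears where 31950 - 7p = 8p - 5550, i.e. p* = 2500 and q* = 14450.
The ceiling of 1110 is below the equilibrium price 2500, so it binds.
At p = 1110: qd = 31950 - 7·1110 = 24180 and qs = 8·1110 - 5550 = 3330.
Shortage = qd - qs = 24180 - 3330 = 20850.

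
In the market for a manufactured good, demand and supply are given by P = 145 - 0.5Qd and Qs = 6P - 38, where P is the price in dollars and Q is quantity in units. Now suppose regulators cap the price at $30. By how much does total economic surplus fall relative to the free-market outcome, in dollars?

1452

Rearranging demand gives Qd = 290 - 2P. Setting quantity demanded equal to quantity supplied, 290 - 2P = 6P - 38, gives P* = 41 and Q* = 208.
Because the ceiling (30) lies below the market-clearing price, it is binding.
At P = 30: Qd = 290 - 2·30 = 230 and Qs = 6·30 - 38 = 142.
Quantity traded falls to 142. At Q = 142 the demand price is (290 - 142)/2 = 74 and the supply price is (38 + 142)/6 = 30.
Deadweight loss = ½ · (74 - 30) · (208 - 142) = ½ · 44 · 66 = 1452.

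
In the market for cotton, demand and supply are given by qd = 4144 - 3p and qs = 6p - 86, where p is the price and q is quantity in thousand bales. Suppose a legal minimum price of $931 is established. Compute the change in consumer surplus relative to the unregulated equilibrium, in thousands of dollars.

Setting quantity demanded equal to quantity supplied, 4144 - 3p = 6p - 86, gives p* = 470 and q* = 2734.
The floor of 931 is above the equilibrium price 470, so it binds.
At p = 931: qd = 4144 - 3·931 = 1351 and qs = 6·931 - 86 = 5500.
Consumer surplus without the control is ½ · (4144/3 - 470) · 2734 = 3737378/3.
With the floor, consumers buy 1351 units at 931, so CS = ½ · (4144/3 - 931) · 1351 = 1825201/6.
Change in consumer surplus = 1825201/6 - 3737378/3 = -941592.5.

-941592.5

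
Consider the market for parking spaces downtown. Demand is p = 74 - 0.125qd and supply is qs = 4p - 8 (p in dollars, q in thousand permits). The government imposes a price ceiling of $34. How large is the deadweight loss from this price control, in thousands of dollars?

Rearranging demand gives qd = 592 - 8p. Without the control the market clears where 592 - 8p = 4p - 8, i.e. p* = 50 and q* = 192.
Since 34 < 50, the ceiling is binding.
At p = 34: qd = 592 - 8·34 = 320 and qs = 4·34 - 8 = 128.
Quantity traded falls to 128. At q = 128 the demand price is (592 - 128)/8 = 58 and the supply price is (8 + 128)/4 = 34.
Deadweight loss = ½ · (58 - 34) · (192 - 128) = ½ · 24 · 64 = 768.

768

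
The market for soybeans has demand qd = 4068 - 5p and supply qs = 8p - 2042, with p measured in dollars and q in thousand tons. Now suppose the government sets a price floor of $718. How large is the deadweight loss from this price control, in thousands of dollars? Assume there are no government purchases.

249860

Equilibrium: 4068 - 5p = 8p - 2042, so 6110 = 13p and p* = 470, q* = 1718.
Since 718 > 470, the floor is binding.
At p = 718: qd = 4068 - 5·718 = 478 and qs = 8·718 - 2042 = 3702.
Quantity traded falls to 478. At q = 478 the demand price is (4068 - 478)/5 = 718 and the supply price is (2042 + 478)/8 = 315.
Deadweight loss = ½ · (718 - 315) · (1718 - 478) = ½ · 403 · 1240 = 249860.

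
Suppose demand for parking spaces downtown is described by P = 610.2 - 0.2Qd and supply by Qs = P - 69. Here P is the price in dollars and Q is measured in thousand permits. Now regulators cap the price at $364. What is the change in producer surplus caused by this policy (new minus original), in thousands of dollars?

-58188

Rearranging demand gives Qd = 3051 - 5P. Without the control the market clears where 3051 - 5P = P - 69, i.e. P* = 520 and Q* = 451.
Because the ceiling (364) lies below the market-clearing price, it is binding.
At P = 364: Qd = 3051 - 5·364 = 1231 and Qs = 364 - 69 = 295.
Producer surplus without the control is ½ · (520 - 69) · 451 = 101700.5.
With the ceiling, producers sell 295 units at 364, so PS = ½ · (364 - 69) · 295 = 43512.5.
Change in producer surplus = 43512.5 - 101700.5 = -58188.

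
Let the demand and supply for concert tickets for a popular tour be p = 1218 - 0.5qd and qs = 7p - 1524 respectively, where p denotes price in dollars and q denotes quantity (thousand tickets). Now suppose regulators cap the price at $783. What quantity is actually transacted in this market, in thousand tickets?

1556

Rearranging demand gives qd = 2436 - 2p. Equilibrium: 2436 - 2p = 7p - 1524, so 3960 = 9p and p* = 440, q* = 1556.
The ceiling of 783 is above the equilibrium price 440, so it is not binding; the market clears at p* = 440, q* = 1556.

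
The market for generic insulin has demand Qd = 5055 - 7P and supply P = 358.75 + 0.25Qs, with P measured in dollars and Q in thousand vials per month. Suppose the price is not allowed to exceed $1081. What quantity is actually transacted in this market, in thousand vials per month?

925

Rearranging supply gives Qs = 4P - 1435. Setting quantity demanded equal to quantity supplied, 5055 - 7P = 4P - 1435, gives P* = 590 and Q* = 925.
The ceiling of 1081 is above the equilibrium price 590, so it is not binding; the market clears at P* = 590, Q* = 925.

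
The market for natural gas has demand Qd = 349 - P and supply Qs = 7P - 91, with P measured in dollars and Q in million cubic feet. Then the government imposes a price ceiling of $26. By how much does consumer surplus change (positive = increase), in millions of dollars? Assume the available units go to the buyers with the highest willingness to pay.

-17965.5

Equilibrium: 349 - P = 7P - 91, so 440 = 8P and P* = 55, Q* = 294.
Because the ceiling (26) lies below the market-clearing price, it is binding.
At P = 26: Qd = 349 - 26 = 323 and Qs = 7·26 - 91 = 91.
Consumer surplus without the control is ½ · (349 - 55) · 294 = 43218.
With the ceiling, 91 units are sold at 26 (assume they go to the highest-value buyers). The demand price at Q = 91 is 258, so CS = ½ · [(349 - 26) + (258 - 26)] · 91 = 25252.5.
Change in consumer surplus = 25252.5 - 43218 = -17965.5.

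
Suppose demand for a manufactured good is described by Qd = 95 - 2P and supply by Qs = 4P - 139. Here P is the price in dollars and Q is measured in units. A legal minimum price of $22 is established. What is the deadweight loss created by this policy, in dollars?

Without the control the market clears where 95 - 2P = 4P - 139, i.e. P* = 39 and Q* = 17.
Since 22 is below P* = 39, the floor does not bind and the free-market outcome prevails.
Since the control does not bind, no trades are prevented and deadweight loss is zero.

0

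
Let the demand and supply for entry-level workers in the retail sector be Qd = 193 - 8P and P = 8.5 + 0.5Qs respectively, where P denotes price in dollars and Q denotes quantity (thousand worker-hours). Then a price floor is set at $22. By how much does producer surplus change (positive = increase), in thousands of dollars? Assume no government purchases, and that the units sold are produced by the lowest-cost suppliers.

1

Rearranging supply gives Qs = 2P - 17. In a free market, 193 - 8P = 2P - 17 gives the equilibrium P* = 21, Q* = 25.
The floor of 22 is above the equilibrium price 21, so it binds.
At P = 22: Qd = 193 - 8·22 = 17 and Qs = 2·22 - 17 = 27.
Producer surplus without the control is ½ · (21 - 8.5) · 25 = 156.25.
With the floor, 17 units are sold at 22. The supply price at Q = 17 is 17, so PS = ½ · [(22 - 8.5) + (22 - 17)] · 17 = 157.25.
Change in producer surplus = 157.25 - 156.25 = 1.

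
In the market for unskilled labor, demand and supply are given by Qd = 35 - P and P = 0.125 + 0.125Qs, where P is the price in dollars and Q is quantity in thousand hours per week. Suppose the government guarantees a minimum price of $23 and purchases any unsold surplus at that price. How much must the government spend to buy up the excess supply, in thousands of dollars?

Rearranging supply gives Qs = 8P - 1. In a free market, 35 - P = 8P - 1 gives the equilibrium P* = 4, Q* = 31.
Because the floor (23) lies above the market-clearing price, it is binding.
At P = 23: Qd = 35 - 23 = 12 and Qs = 8·23 - 1 = 183.
Surplus = Qs - Qd = 171.
Government expenditure = surplus × support price = 171 × 23 = 3933.

3933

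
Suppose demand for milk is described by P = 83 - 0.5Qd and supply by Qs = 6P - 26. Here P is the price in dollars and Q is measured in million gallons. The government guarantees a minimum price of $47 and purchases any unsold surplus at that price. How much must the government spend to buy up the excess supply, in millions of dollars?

8648

Rearranging demand gives Qd = 166 - 2P. Equilibrium: 166 - 2P = 6P - 26, so 192 = 8P and P* = 24, Q* = 118.
Since 47 > 24, the floor is binding.
At P = 47: Qd = 166 - 2·47 = 72 and Qs = 6·47 - 26 = 256.
Surplus = Qs - Qd = 184.
Government expenditure = surplus × support price = 184 × 47 = 8648.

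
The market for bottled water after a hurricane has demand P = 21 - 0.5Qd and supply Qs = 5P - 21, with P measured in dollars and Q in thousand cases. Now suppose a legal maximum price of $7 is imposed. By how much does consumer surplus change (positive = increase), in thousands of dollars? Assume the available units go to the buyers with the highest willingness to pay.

Rearranging demand gives Qd = 42 - 2P. Setting quantity demanded equal to quantity supplied, 42 - 2P = 5P - 21, gives P* = 9 and Q* = 24.
Because the ceiling (7) lies below the market-clearing price, it is binding.
At P = 7: Qd = 42 - 2·7 = 28 and Qs = 5·7 - 21 = 14.
Consumer surplus without the control is ½ · (21 - 9) · 24 = 144.
With the ceiling, 14 units are sold at 7 (assume they go to the highest-value buyers). The demand price at Q = 14 is 14, so CS = ½ · [(21 - 7) + (14 - 7)] · 14 = 147.
Change in consumer surplus = 147 - 144 = 3.

3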